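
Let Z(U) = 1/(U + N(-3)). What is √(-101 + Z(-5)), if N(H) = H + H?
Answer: 2*I*√3058/11 ≈ 10.054*I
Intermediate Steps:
N(H) = 2*H
Z(U) = 1/(-6 + U) (Z(U) = 1/(U + 2*(-3)) = 1/(U - 6) = 1/(-6 + U))
√(-101 + Z(-5)) = √(-101 + 1/(-6 - 5)) = √(-101 + 1/(-11)) = √(-101 - 1/11) = √(-1112/11) = 2*I*√3058/11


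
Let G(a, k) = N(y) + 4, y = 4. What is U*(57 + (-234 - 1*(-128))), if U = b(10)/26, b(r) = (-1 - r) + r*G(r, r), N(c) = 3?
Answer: -2891/26 ≈ -111.19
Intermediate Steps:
G(a, k) = 7 (G(a, k) = 3 + 4 = 7)
b(r) = -1 + 6*r (b(r) = (-1 - r) + r*7 = (-1 - r) + 7*r = -1 + 6*r)
U = 59/26 (U = (-1 + 6*10)/26 = (-1 + 60)*(1/26) = 59*(1/26) = 59/26 ≈ 2.2692)
U*(57 + (-234 - 1*(-128))) = 59*(57 + (-234 - 1*(-128)))/26 = 59*(57 + (-234 + 128))/26 = 59*(57 - 106)/26 = (59/26)*(-49) = -2891/26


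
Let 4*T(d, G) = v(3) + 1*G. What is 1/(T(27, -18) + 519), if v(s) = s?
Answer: 4/2061 ≈ 0.0019408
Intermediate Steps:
T(d, G) = ¾ + G/4 (T(d, G) = (3 + 1*G)/4 = (3 + G)/4 = ¾ + G/4)
1/(T(27, -18) + 519) = 1/((¾ + (¼)*(-18)) + 519) = 1/((¾ - 9/2) + 519) = 1/(-15/4 + 519) = 1/(2061/4) = 4/2061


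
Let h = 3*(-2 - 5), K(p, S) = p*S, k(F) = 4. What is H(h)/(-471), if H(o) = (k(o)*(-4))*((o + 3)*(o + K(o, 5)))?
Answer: 12096/157 ≈ 77.045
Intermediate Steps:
K(p, S) = S*p
h = -21 (h = 3*(-7) = -21)
H(o) = -96*o*(3 + o) (H(o) = (4*(-4))*((o + 3)*(o + 5*o)) = -16*(3 + o)*6*o = -96*o*(3 + o))
H(h)/(-471) = (96*(-21)*(-3 - 1*(-21)))/(-471) = (96*(-21)*(-3 + 21))*(-1/471) = (96*(-21)*18)*(-1/471) = -36288*(-1/471) = 12096/157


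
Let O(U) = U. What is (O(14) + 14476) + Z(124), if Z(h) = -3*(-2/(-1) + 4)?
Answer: 14472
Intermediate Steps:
Z(h) = -18 (Z(h) = -3*(-2*(-1) + 4) = -3*(2 + 4) = -3*6 = -18)
(O(14) + 14476) + Z(124) = (14 + 14476) - 18 = 14490 - 18 = 14472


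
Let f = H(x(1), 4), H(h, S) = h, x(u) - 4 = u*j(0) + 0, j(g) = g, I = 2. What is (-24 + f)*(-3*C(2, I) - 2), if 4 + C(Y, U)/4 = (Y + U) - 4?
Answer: -920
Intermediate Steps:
C(Y, U) = -32 + 4*U + 4*Y (C(Y, U) = -16 + 4*((Y + U) - 4) = -16 + 4*((U + Y) - 4) = -16 + 4*(-4 + U + Y) = -16 + (-16 + 4*U + 4*Y) = -32 + 4*U + 4*Y)
x(u) = 4 (x(u) = 4 + (u*0 + 0) = 4 + (0 + 0) = 4 + 0 = 4)
f = 4
(-24 + f)*(-3*C(2, I) - 2) = (-24 + 4)*(-3*(-32 + 4*2 + 4*2) - 2) = -20*(-3*(-32 + 8 + 8) - 2) = -20*(-3*(-16) - 2) = -20*(48 - 2) = -20*46 = -920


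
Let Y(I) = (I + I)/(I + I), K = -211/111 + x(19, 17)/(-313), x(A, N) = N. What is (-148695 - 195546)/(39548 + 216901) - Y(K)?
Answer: -200230/85483 ≈ -2.3423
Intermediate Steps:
K = -67930/34743 (K = -211/111 + 17/(-313) = -211*1/111 + 17*(-1/313) = -211/111 - 17/313 = -67930/34743 ≈ -1.9552)
Y(I) = 1 (Y(I) = (2*I)/((2*I)) = (2*I)*(1/(2*I)) = 1)
(-148695 - 195546)/(39548 + 216901) - Y(K) = (-148695 - 195546)/(39548 + 216901) - 1*1 = -344241/256449 - 1 = -344241*1/256449 - 1 = -114747/85483 - 1 = -200230/85483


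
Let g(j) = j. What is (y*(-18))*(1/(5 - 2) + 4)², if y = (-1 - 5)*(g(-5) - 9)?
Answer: -28392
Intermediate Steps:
y = 84 (y = (-1 - 5)*(-5 - 9) = -6*(-14) = 84)
(y*(-18))*(1/(5 - 2) + 4)² = (84*(-18))*(1/(5 - 2) + 4)² = -1512*(1/3 + 4)² = -1512*(⅓ + 4)² = -1512*(13/3)² = -1512*169/9 = -28392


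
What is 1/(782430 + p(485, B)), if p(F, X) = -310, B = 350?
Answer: 1/782120 ≈ 1.2786e-6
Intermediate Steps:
1/(782430 + p(485, B)) = 1/(782430 - 310) = 1/782120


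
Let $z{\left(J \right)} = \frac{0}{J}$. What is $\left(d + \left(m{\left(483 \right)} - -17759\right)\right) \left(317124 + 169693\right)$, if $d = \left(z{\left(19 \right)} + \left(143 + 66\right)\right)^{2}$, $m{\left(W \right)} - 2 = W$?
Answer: $30146142725$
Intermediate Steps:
$z{\left(J \right)} = 0$
$m{\left(W \right)} = 2 + W$
$d = 43681$ ($d = \left(0 + \left(143 + 66\right)\right)^{2} = \left(0 + 209\right)^{2} = 209^{2} = 43681$)
$\left(d + \left(m{\left(483 \right)} - -17759\right)\right) \left(317124 + 169693\right) = \left(43681 + \left(\left(2 + 483\right) - -17759\right)\right) \left(317124 + 169693\right) = \left(43681 + \left(485 + 17759\right)\right) 486817 = \left(43681 + 18244\right) 486817 = 61925 \cdot 486817 = 30146142725$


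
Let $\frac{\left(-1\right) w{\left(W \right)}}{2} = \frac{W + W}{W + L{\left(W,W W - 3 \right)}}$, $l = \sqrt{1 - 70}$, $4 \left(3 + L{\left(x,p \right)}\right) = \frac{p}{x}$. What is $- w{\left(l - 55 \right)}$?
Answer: $\frac{32 \left(55 \sqrt{69} + 1478 i\right)}{562 \sqrt{69} + 15437 i} \approx 3.0695 - 0.018803 i$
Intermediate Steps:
$L{\left(x,p \right)} = -3 + \frac{p}{4 x}$ ($L{\left(x,p \right)} = -3 + \frac{p \frac{1}{x}}{4} = -3 + \frac{p}{4 x}$)
$l = i \sqrt{69}$ ($l = \sqrt{-69} = i \sqrt{69} \approx 8.3066 i$)
$w{\left(W \right)} = - \frac{4 W}{-3 + W + \frac{-3 + W^{2}}{4 W}}$ ($w{\left(W \right)} = - 2 \frac{W + W}{W - \left(3 - \frac{W W - 3}{4 W}\right)} = - 2 \frac{2 W}{W - \left(3 - \frac{W^{2} - 3}{4 W}\right)} = - 2 \frac{2 W}{W - \left(3 - \frac{-3 + W^{2}}{4 W}\right)} = - 2 \frac{2 W}{-3 + W + \frac{-3 + W^{2}}{4 W}} = - \frac{4 W}{-3 + W + \frac{-3 + W^{2}}{4 W}}$)
$- w{\left(l - 55 \right)} = - \frac{16 \left(i \sqrt{69} - 55\right)^{2}}{3 - 5 \left(i \sqrt{69} - 55\right)^{2} + 12 \left(i \sqrt{69} - 55\right)} = - \frac{16 \left(-55 + i \sqrt{69}\right)^{2}}{3 - 5 \left(-55 + i \sqrt{69}\right)^{2} + 12 \left(-55 + i \sqrt{69}\right)} = - \frac{16 \left(-55 + i \sqrt{69}\right)^{2}}{3 - 5 \left(-55 + i \sqrt{69}\right)^{2} - \left(660 - 12 i \sqrt{69}\right)} = - \frac{16 \left(-55 + i \sqrt{69}\right)^{2}}{-657 - 5 \left(-55 + i \sqrt{69}\right)^{2} + 12 i \sqrt{69}}$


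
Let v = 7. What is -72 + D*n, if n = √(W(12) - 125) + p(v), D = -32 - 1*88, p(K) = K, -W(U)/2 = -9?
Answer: -912 - 120*I*√107 ≈ -912.0 - 1241.3*I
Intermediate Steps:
W(U) = 18 (W(U) = -2*(-9) = 18)
D = -120 (D = -32 - 88 = -120)
n = 7 + I*√107 (n = √(18 - 125) + 7 = √(-107) + 7 = I*√107 + 7 = 7 + I*√107 ≈ 7.0 + 10.344*I)
-72 + D*n = -72 - 120*(7 + I*√107) = -72 + (-840 - 120*I*√107) = -912 - 120*I*√107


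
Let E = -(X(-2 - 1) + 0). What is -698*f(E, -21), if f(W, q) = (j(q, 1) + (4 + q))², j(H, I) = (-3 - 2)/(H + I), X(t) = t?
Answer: -1566661/8 ≈ -1.9583e+5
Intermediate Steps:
E = 3 (E = -((-2 - 1) + 0) = -(-3 + 0) = -1*(-3) = 3)
j(H, I) = -5/(H + I)
f(W, q) = (4 + q - 5/(1 + q))² (f(W, q) = (-5/(q + 1) + (4 + q))² = (-5/(1 + q) + (4 + q))² = (4 + q - 5/(1 + q))²)
-698*f(E, -21) = -698*(-5 + (1 - 21)*(4 - 21))²/(1 - 21)² = -698*(-5 - 20*(-17))²/(-20)² = -349*(-5 + 340)²/200 = -349*335²/200 = -349*112225/200 = -698*4489/16 = -1566661/8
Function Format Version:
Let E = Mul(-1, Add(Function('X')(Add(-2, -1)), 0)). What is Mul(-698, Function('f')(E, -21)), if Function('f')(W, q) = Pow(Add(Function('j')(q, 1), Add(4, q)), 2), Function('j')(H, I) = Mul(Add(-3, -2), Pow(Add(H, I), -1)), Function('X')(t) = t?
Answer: Rational(-1566661, 8) ≈ -1.9583e+5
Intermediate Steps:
E = 3 (E = Mul(-1, Add(Add(-2, -1), 0)) = Mul(-1, Add(-3, 0)) = Mul(-1, -3) = 3)
Function('j')(H, I) = Mul(-5, Pow(Add(H, I), -1))
Function('f')(W, q) = Pow(Add(4, q, Mul(-5, Pow(Add(1, q), -1))), 2) (Function('f')(W, q) = Pow(Add(Mul(-5, Pow(Add(q, 1), -1)), Add(4, q)), 2) = Pow(Add(Mul(-5, Pow(Add(1, q), -1)), Add(4, q)), 2) = Pow(Add(4, q, Mul(-5, Pow(Add(1, q), -1))), 2))
Mul(-698, Function('f')(E, -21)) = Mul(-698, Mul(Pow(Add(1, -21), -2), Pow(Add(-5, Mul(Add(1, -21), Add(4, -21))), 2))) = Mul(-698, Mul(Pow(-20, -2), Pow(Add(-5, Mul(-20, -17)), 2))) = Mul(-698, Mul(Rational(1, 400), Pow(Add(-5, 340), 2))) = Mul(-698, Mul(Rational(1, 400), Pow(335, 2))) = Mul(-698, Mul(Rational(1, 400), 112225)) = Mul(-698, Rational(4489, 16)) = Rational(-1566661, 8)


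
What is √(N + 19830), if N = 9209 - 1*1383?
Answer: 2*√6914 ≈ 166.30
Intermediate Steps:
N = 7826 (N = 9209 - 1383 = 7826)
√(N + 19830) = √(7826 + 19830) = √27656 = 2*√6914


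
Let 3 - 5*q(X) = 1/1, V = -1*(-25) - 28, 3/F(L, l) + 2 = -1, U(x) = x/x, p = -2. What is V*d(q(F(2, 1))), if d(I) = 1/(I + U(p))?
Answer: -15/7 ≈ -2.1429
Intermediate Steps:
U(x) = 1
F(L, l) = -1 (F(L, l) = 3/(-2 - 1) = 3/(-3) = 3*(-⅓) = -1)
V = -3 (V = 25 - 28 = -3)
q(X) = ⅖ (q(X) = ⅗ - ⅕/1 = ⅗ - ⅕*1 = ⅗ - ⅕ = ⅖)
d(I) = 1/(1 + I) (d(I) = 1/(I + 1) = 1/(1 + I))
V*d(q(F(2, 1))) = -3/(1 + ⅖) = -3/7/5 = -3*5/7 = -15/7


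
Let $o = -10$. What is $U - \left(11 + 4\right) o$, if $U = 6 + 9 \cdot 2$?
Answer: $174$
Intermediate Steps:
$U = 24$ ($U = 6 + 18 = 24$)
$U - \left(11 + 4\right) o = 24 - \left(11 + 4\right) \left(-10\right) = 24 - 15 \left(-10\right) = 24 - -150 = 24 + 150 = 174$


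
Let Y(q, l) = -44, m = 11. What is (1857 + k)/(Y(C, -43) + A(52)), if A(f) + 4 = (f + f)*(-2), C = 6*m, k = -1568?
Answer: -289/256 ≈ -1.1289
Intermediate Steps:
C = 66 (C = 6*11 = 66)
A(f) = -4 - 4*f (A(f) = -4 + (f + f)*(-2) = -4 + (2*f)*(-2) = -4 - 4*f)
(1857 + k)/(Y(C, -43) + A(52)) = (1857 - 1568)/(-44 + (-4 - 4*52)) = 289/(-44 + (-4 - 208)) = 289/(-44 - 212) = 289/(-256) = 289*(-1/256) = -289/256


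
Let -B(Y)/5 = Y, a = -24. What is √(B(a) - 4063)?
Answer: I*√3943 ≈ 62.793*I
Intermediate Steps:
B(Y) = -5*Y
√(B(a) - 4063) = √(-5*(-24) - 4063) = √(120 - 4063) = √(-3943) = I*√3943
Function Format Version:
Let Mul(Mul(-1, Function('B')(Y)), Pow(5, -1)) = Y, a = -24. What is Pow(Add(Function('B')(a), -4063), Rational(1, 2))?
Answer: Mul(I, Pow(3943, Rational(1, 2))) ≈ Mul(62.793, I)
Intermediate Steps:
Function('B')(Y) = Mul(-5, Y)
Pow(Add(Function('B')(a), -4063), Rational(1, 2)) = Pow(Add(Mul(-5, -24), -4063), Rational(1, 2)) = Pow(Add(120, -4063), Rational(1, 2)) = Pow(-3943, Rational(1, 2)) = Mul(I, Pow(3943, Rational(1, 2)))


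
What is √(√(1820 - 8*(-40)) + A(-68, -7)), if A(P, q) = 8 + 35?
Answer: √(43 + 2*√535) ≈ 9.4478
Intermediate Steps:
A(P, q) = 43
√(√(1820 - 8*(-40)) + A(-68, -7)) = √(√(1820 - 8*(-40)) + 43) = √(√(1820 + 320) + 43) = √(√2140 + 43) = √(2*√535 + 43) = √(43 + 2*√535)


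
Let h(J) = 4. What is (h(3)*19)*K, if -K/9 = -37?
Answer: 25308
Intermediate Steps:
K = 333 (K = -9*(-37) = 333)
(h(3)*19)*K = (4*19)*333 = 76*333 = 25308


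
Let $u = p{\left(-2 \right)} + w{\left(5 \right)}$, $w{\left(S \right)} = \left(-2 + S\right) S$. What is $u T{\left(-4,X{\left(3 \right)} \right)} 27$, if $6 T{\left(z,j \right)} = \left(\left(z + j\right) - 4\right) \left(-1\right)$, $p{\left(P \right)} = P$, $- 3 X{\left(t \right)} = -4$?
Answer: $390$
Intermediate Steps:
$X{\left(t \right)} = \frac{4}{3}$ ($X{\left(t \right)} = \left(- \frac{1}{3}\right) \left(-4\right) = \frac{4}{3}$)
$w{\left(S \right)} = S \left(-2 + S\right)$
$T{\left(z,j \right)} = \frac{2}{3} - \frac{j}{6} - \frac{z}{6}$ ($T{\left(z,j \right)} = \frac{\left(\left(z + j\right) - 4\right) \left(-1\right)}{6} = \frac{\left(\left(j + z\right) - 4\right) \left(-1\right)}{6} = \frac{\left(-4 + j + z\right) \left(-1\right)}{6} = \frac{4 - j - z}{6} = \frac{2}{3} - \frac{j}{6} - \frac{z}{6}$)
$u = 13$ ($u = -2 + 5 \left(-2 + 5\right) = -2 + 5 \cdot 3 = -2 + 15 = 13$)
$u T{\left(-4,X{\left(3 \right)} \right)} 27 = 13 \left(\frac{2}{3} - \frac{2}{9} - - \frac{2}{3}\right) 27 = 13 \left(\frac{2}{3} - \frac{2}{9} + \frac{2}{3}\right) 27 = 13 \cdot \frac{10}{9} \cdot 27 = \frac{130}{9} \cdot 27 = 390$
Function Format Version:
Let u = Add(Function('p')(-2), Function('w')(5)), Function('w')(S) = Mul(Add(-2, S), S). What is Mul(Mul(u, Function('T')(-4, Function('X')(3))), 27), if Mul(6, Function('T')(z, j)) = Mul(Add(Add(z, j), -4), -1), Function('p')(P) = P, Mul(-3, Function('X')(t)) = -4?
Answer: 390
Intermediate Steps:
Function('X')(t) = Rational(4, 3) (Function('X')(t) = Mul(Rational(-1, 3), -4) = Rational(4, 3))
Function('w')(S) = Mul(S, Add(-2, S))
Function('T')(z, j) = Add(Rational(2, 3), Mul(Rational(-1, 6), j), Mul(Rational(-1, 6), z)) (Function('T')(z, j) = Mul(Rational(1, 6), Mul(Add(Add(z, j), -4), -1)) = Mul(Rational(1, 6), Mul(Add(Add(j, z), -4), -1)) = Mul(Rational(1, 6), Mul(Add(-4, j, z), -1)) = Mul(Rational(1, 6), Add(4, Mul(-1, j), Mul(-1, z))) = Add(Rational(2, 3), Mul(Rational(-1, 6), j), Mul(Rational(-1, 6), z)))
u = 13 (u = Add(-2, Mul(5, Add(-2, 5))) = Add(-2, Mul(5, 3)) = Add(-2, 15) = 13)
Mul(Mul(u, Function('T')(-4, Function('X')(3))), 27) = Mul(Mul(13, Add(Rational(2, 3), Mul(Rational(-1, 6), Rational(4, 3)), Mul(Rational(-1, 6), -4))), 27) = Mul(Mul(13, Add(Rational(2, 3), Rational(-2, 9), Rational(2, 3))), 27) = Mul(Mul(13, Rational(10, 9)), 27) = Mul(Rational(130, 9), 27) = 390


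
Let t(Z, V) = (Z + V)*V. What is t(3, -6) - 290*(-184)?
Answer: 53378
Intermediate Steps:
t(Z, V) = V*(V + Z) (t(Z, V) = (V + Z)*V = V*(V + Z))
t(3, -6) - 290*(-184) = -6*(-6 + 3) - 290*(-184) = -6*(-3) + 53360 = 18 + 53360 = 53378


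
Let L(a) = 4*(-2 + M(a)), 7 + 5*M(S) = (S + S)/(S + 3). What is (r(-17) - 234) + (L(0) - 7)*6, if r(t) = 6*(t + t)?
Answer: -2808/5 ≈ -561.60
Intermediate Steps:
M(S) = -7/5 + 2*S/(5*(3 + S)) (M(S) = -7/5 + ((S + S)/(S + 3))/5 = -7/5 + ((2*S)/(3 + S))/5 = -7/5 + (2*S/(3 + S))/5 = -7/5 + 2*S/(5*(3 + S)))
L(a) = -8 + 4*(-21/5 - a)/(3 + a) (L(a) = 4*(-2 + (-21/5 - a)/(3 + a)) = -8 + 4*(-21/5 - a)/(3 + a))
r(t) = 12*t (r(t) = 6*(2*t) = 12*t)
(r(-17) - 234) + (L(0) - 7)*6 = (12*(-17) - 234) + (12*(-17 - 5*0)/(5*(3 + 0)) - 7)*6 = (-204 - 234) + ((12/5)*(-17 + 0)/3 - 7)*6 = -438 + ((12/5)*(1/3)*(-17) - 7)*6 = -438 + (-68/5 - 7)*6 = -438 - 103/5*6 = -438 - 618/5 = -2808/5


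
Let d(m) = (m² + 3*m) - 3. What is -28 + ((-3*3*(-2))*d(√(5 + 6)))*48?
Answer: 6884 + 2592*√11 ≈ 15481.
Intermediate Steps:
d(m) = -3 + m² + 3*m
-28 + ((-3*3*(-2))*d(√(5 + 6)))*48 = -28 + ((-3*3*(-2))*(-3 + (√(5 + 6))² + 3*√(5 + 6)))*48 = -28 + ((-9*(-2))*(-3 + (√11)² + 3*√11))*48 = -28 + (18*(-3 + 11 + 3*√11))*48 = -28 + (18*(8 + 3*√11))*48 = -28 + (144 + 54*√11)*48 = -28 + (6912 + 2592*√11) = 6884 + 2592*√11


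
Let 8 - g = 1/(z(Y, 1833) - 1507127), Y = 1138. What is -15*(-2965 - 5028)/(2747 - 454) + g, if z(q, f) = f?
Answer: 208090339559/3451639142 ≈ 60.287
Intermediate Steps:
g = 12042353/1505294 (g = 8 - 1/(1833 - 1507127) = 8 - 1/(-1505294) = 8 - 1*(-1/1505294) = 8 + 1/1505294 = 12042353/1505294 ≈ 8.0000)
-15*(-2965 - 5028)/(2747 - 454) + g = -15*(-2965 - 5028)/(2747 - 454) + 12042353/1505294 = -(-119895)/2293 + 12042353/1505294 = -15*(-7993/2293) + 12042353/1505294 = 119895/2293 + 12042353/1505294 = 208090339559/3451639142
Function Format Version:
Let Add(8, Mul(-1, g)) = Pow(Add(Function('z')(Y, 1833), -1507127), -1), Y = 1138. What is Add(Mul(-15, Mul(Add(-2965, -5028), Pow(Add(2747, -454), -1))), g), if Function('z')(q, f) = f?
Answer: Rational(208090339559, 3451639142) ≈ 60.287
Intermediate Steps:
g = Rational(12042353, 1505294) (g = Add(8, Mul(-1, Pow(Add(1833, -1507127), -1))) = Add(8, Mul(-1, Pow(-1505294, -1))) = Add(8, Mul(-1, Rational(-1, 1505294))) = Add(8, Rational(1, 1505294)) = Rational(12042353, 1505294) ≈ 8.0000)
Add(Mul(-15, Mul(Add(-2965, -5028), Pow(Add(2747, -454), -1))), g) = Add(Mul(-15, Mul(Add(-2965, -5028), Pow(Add(2747, -454), -1))), Rational(12042353, 1505294)) = Add(Mul(-15, Mul(-7993, Pow(2293, -1))), Rational(12042353, 1505294)) = Add(Mul(-15, Mul(-7993, Rational(1, 2293))), Rational(12042353, 1505294)) = Add(Mul(-15, Rational(-7993, 2293)), Rational(12042353, 1505294)) = Add(Rational(119895, 2293), Rational(12042353, 1505294)) = Rational(208090339559, 3451639142)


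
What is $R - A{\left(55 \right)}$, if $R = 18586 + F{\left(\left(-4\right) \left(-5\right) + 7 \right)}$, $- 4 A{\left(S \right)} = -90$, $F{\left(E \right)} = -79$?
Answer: $\frac{36969}{2} \approx 18485.0$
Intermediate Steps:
$A{\left(S \right)} = \frac{45}{2}$ ($A{\left(S \right)} = \left(- \frac{1}{4}\right) \left(-90\right) = \frac{45}{2}$)
$R = 18507$ ($R = 18586 - 79 = 18507$)
$R - A{\left(55 \right)} = 18507 - \frac{45}{2} = \frac{36969}{2}$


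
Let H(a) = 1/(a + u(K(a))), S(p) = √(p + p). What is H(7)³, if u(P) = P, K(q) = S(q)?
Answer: (7 + √14)⁻³ ≈ 0.00080684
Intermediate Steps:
S(p) = √2*√p (S(p) = √(2*p) = √2*√p)
K(q) = √2*√q
H(a) = 1/(a + √2*√a)
H(7)³ = (1/(7 + √2*√7))³ = (1/(7 + √14))³ = (7 + √14)⁻³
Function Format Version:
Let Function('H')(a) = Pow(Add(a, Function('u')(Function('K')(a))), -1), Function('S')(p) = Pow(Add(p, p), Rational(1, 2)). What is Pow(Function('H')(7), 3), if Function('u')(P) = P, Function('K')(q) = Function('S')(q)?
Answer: Pow(Add(7, Pow(14, Rational(1, 2))), -3) ≈ 0.00080684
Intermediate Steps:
Function('S')(p) = Mul(Pow(2, Rational(1, 2)), Pow(p, Rational(1, 2))) (Function('S')(p) = Pow(Mul(2, p), Rational(1, 2)) = Mul(Pow(2, Rational(1, 2)), Pow(p, Rational(1, 2))))
Function('K')(q) = Mul(Pow(2, Rational(1, 2)), Pow(q, Rational(1, 2)))
Function('H')(a) = Pow(Add(a, Mul(Pow(2, Rational(1, 2)), Pow(a, Rational(1, 2)))), -1)
Pow(Function('H')(7), 3) = Pow(Pow(Add(7, Mul(Pow(2, Rational(1, 2)), Pow(7, Rational(1, 2)))), -1), 3) = Pow(Pow(Add(7, Pow(14, Rational(1, 2))), -1), 3) = Pow(Add(7, Pow(14, Rational(1, 2))), -3)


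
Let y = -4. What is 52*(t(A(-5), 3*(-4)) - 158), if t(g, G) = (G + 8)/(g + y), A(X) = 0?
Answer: -8164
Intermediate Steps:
t(g, G) = (8 + G)/(-4 + g) (t(g, G) = (G + 8)/(g - 4) = (8 + G)/(-4 + g))
52*(t(A(-5), 3*(-4)) - 158) = 52*((8 + 3*(-4))/(-4 + 0) - 158) = 52*((8 - 12)/(-4) - 158) = 52*(-¼*(-4) - 158) = 52*(1 - 158) = 52*(-157) = -8164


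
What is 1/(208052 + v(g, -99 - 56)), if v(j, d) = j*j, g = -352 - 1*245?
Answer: 1/564461 ≈ 1.7716e-6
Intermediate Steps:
g = -597 (g = -352 - 245 = -597)
v(j, d) = j²
1/(208052 + v(g, -99 - 56)) = 1/(208052 + (-597)²) = 1/(208052 + 356409) = 1/564461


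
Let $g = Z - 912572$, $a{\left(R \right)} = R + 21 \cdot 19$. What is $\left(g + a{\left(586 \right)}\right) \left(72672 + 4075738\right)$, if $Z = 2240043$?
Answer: $5510980154960$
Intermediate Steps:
$a{\left(R \right)} = 399 + R$ ($a{\left(R \right)} = R + 399 = 399 + R$)
$g = 1327471$ ($g = 2240043 - 912572 = 1327471$)
$\left(g + a{\left(586 \right)}\right) \left(72672 + 4075738\right) = \left(1327471 + \left(399 + 586\right)\right) \left(72672 + 4075738\right) = \left(1327471 + 985\right) 4148410 = 1328456 \cdot 4148410 = 5510980154960$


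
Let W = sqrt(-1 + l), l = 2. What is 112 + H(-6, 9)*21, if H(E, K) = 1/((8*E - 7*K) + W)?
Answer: 12299/110 ≈ 111.81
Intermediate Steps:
W = 1 (W = sqrt(-1 + 2) = sqrt(1) = 1)
H(E, K) = 1/(1 - 7*K + 8*E) (H(E, K) = 1/((8*E - 7*K) + 1) = 1/((-7*K + 8*E) + 1) = 1/(1 - 7*K + 8*E))
112 + H(-6, 9)*21 = 112 + 21/(1 - 7*9 + 8*(-6)) = 112 + 21/(1 - 63 - 48) = 112 + 21/(-110) = 112 - 1/110*21 = 112 - 21/110 = 12299/110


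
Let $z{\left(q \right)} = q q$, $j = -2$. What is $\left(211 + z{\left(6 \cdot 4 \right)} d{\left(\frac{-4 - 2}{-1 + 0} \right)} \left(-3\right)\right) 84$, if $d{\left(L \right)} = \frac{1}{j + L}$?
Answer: $-18564$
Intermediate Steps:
$z{\left(q \right)} = q^{2}$
$d{\left(L \right)} = \frac{1}{-2 + L}$
$\left(211 + z{\left(6 \cdot 4 \right)} d{\left(\frac{-4 - 2}{-1 + 0} \right)} \left(-3\right)\right) 84 = \left(211 + \frac{\left(6 \cdot 4\right)^{2}}{-2 + \frac{-4 - 2}{-1 + 0}} \left(-3\right)\right) 84 = \left(211 + \frac{24^{2}}{-2 - \frac{6}{-1}} \left(-3\right)\right) 84 = \left(211 + \frac{576}{-2 - -6} \left(-3\right)\right) 84 = \left(211 + \frac{576}{-2 + 6} \left(-3\right)\right) 84 = \left(211 + \frac{576}{4} \left(-3\right)\right) 84 = \left(211 + 576 \cdot \frac{1}{4} \left(-3\right)\right) 84 = \left(211 + 144 \left(-3\right)\right) 84 = \left(211 - 432\right) 84 = \left(-221\right) 84 = -18564$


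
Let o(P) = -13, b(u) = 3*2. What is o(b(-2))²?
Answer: 169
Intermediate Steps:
b(u) = 6
o(b(-2))² = (-13)² = 169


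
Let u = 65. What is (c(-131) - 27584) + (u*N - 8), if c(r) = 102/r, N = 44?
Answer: -3239994/131 ≈ -24733.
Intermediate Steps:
(c(-131) - 27584) + (u*N - 8) = (102/(-131) - 27584) + (65*44 - 8) = (102*(-1/131) - 27584) + (2860 - 8) = (-102/131 - 27584) + 2852 = -3613606/131 + 2852 = -3239994/131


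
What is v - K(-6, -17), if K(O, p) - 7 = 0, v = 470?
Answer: 463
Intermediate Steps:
K(O, p) = 7 (K(O, p) = 7 + 0 = 7)
v - K(-6, -17) = 470 - 1*7 = 470 - 7 = 463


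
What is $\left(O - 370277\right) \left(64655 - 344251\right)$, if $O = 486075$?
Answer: $-32376657608$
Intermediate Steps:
$\left(O - 370277\right) \left(64655 - 344251\right) = \left(486075 - 370277\right) \left(64655 - 344251\right) = 115798 \left(-279596\right) = -32376657608$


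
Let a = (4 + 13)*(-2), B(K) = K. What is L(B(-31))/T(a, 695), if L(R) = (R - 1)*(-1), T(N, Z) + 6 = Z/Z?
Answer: -32/5 ≈ -6.4000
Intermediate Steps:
a = -34 (a = 17*(-2) = -34)
T(N, Z) = -5 (T(N, Z) = -6 + Z/Z = -6 + 1 = -5)
L(R) = 1 - R (L(R) = (-1 + R)*(-1) = 1 - R)
L(B(-31))/T(a, 695) = (1 - 1*(-31))/(-5) = (1 + 31)*(-⅕) = 32*(-⅕) = -32/5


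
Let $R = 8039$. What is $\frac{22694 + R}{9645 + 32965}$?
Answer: $\frac{30733}{42610} \approx 0.72126$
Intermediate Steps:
$\frac{22694 + R}{9645 + 32965} = \frac{22694 + 8039}{9645 + 32965} = \frac{30733}{42610}$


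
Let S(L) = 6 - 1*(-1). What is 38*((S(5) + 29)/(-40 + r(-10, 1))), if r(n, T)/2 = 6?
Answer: -342/7 ≈ -48.857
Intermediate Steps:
r(n, T) = 12 (r(n, T) = 2*6 = 12)
S(L) = 7 (S(L) = 6 + 1 = 7)
38*((S(5) + 29)/(-40 + r(-10, 1))) = 38*((7 + 29)/(-40 + 12)) = 38*(36/(-28)) = 38*(36*(-1/28)) = 38*(-9/7) = -342/7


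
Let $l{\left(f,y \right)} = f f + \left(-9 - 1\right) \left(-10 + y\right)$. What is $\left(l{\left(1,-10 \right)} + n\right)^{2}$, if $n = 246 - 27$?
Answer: $176400$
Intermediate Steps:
$l{\left(f,y \right)} = 100 + f^{2} - 10 y$ ($l{\left(f,y \right)} = f^{2} - 10 \left(-10 + y\right) = f^{2} - \left(-100 + 10 y\right) = 100 + f^{2} - 10 y$)
$n = 219$
$\left(l{\left(1,-10 \right)} + n\right)^{2} = \left(\left(100 + 1^{2} - -100\right) + 219\right)^{2} = \left(\left(100 + 1 + 100\right) + 219\right)^{2} = \left(201 + 219\right)^{2} = 420^{2} = 176400$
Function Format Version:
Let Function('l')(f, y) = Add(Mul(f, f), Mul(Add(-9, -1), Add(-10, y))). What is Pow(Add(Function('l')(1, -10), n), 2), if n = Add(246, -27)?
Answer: 176400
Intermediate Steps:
Function('l')(f, y) = Add(100, Pow(f, 2), Mul(-10, y)) (Function('l')(f, y) = Add(Pow(f, 2), Mul(-10, Add(-10, y))) = Add(Pow(f, 2), Add(100, Mul(-10, y))) = Add(100, Pow(f, 2), Mul(-10, y)))
n = 219
Pow(Add(Function('l')(1, -10), n), 2) = Pow(Add(Add(100, Pow(1, 2), Mul(-10, -10)), 219), 2) = Pow(Add(Add(100, 1, 100), 219), 2) = Pow(Add(201, 219), 2) = Pow(420, 2) = 176400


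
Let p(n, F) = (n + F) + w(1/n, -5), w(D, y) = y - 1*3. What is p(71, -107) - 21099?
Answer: -21143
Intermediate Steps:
w(D, y) = -3 + y (w(D, y) = y - 3 = -3 + y)
p(n, F) = -8 + F + n (p(n, F) = (n + F) + (-3 - 5) = (F + n) - 8 = -8 + F + n)
p(71, -107) - 21099 = (-8 - 107 + 71) - 21099 = -44 - 21099 = -21143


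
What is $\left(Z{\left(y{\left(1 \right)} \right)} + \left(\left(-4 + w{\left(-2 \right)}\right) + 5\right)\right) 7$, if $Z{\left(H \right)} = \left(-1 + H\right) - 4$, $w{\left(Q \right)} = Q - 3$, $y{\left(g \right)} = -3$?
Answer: $-84$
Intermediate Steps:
$w{\left(Q \right)} = -3 + Q$ ($w{\left(Q \right)} = Q - 3 = -3 + Q$)
$Z{\left(H \right)} = -5 + H$
$\left(Z{\left(y{\left(1 \right)} \right)} + \left(\left(-4 + w{\left(-2 \right)}\right) + 5\right)\right) 7 = \left(\left(-5 - 3\right) + \left(\left(-4 - 5\right) + 5\right)\right) 7 = \left(-8 + \left(\left(-4 - 5\right) + 5\right)\right) 7 = \left(-8 + \left(-9 + 5\right)\right) 7 = \left(-8 - 4\right) 7 = \left(-12\right) 7 = -84$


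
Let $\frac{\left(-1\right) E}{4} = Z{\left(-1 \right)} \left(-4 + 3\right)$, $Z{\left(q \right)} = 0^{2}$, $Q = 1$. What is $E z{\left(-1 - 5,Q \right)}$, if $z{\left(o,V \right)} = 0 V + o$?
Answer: $0$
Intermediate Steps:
$Z{\left(q \right)} = 0$
$z{\left(o,V \right)} = o$ ($z{\left(o,V \right)} = 0 + o = o$)
$E = 0$ ($E = - 4 \cdot 0 \left(-4 + 3\right) = - 4 \cdot 0 \left(-1\right) = \left(-4\right) 0 = 0$)
$E z{\left(-1 - 5,Q \right)} = 0 \left(-1 - 5\right) = 0 \left(-6\right) = 0$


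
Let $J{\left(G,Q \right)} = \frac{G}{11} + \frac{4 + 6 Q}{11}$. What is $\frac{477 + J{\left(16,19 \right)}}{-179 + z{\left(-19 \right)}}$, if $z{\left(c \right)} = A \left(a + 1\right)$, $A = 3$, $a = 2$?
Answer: $- \frac{5381}{1870} \approx -2.8775$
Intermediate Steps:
$J{\left(G,Q \right)} = \frac{4}{11} + \frac{G}{11} + \frac{6 Q}{11}$ ($J{\left(G,Q \right)} = G \frac{1}{11} + \left(4 + 6 Q\right) \frac{1}{11} = \frac{G}{11} + \left(\frac{4}{11} + \frac{6 Q}{11}\right) = \frac{4}{11} + \frac{G}{11} + \frac{6 Q}{11}$)
$z{\left(c \right)} = 9$ ($z{\left(c \right)} = 3 \left(2 + 1\right) = 3 \cdot 3 = 9$)
$\frac{477 + J{\left(16,19 \right)}}{-179 + z{\left(-19 \right)}} = \frac{477 + \left(\frac{4}{11} + \frac{1}{11} \cdot 16 + \frac{6}{11} \cdot 19\right)}{-179 + 9} = \frac{477 + \left(\frac{4}{11} + \frac{16}{11} + \frac{114}{11}\right)}{-170} = \left(477 + \frac{134}{11}\right) \left(- \frac{1}{170}\right) = \frac{5381}{11} \left(- \frac{1}{170}\right) = - \frac{5381}{1870}$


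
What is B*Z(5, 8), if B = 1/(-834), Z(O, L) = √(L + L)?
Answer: -2/417 ≈ -0.0047962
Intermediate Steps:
Z(O, L) = √2*√L (Z(O, L) = √(2*L) = √2*√L)
B = -1/834 ≈ -0.0011990
B*Z(5, 8) = -√2*√8/834 = -√2*2*√2/834 = -1/834*4 = -2/417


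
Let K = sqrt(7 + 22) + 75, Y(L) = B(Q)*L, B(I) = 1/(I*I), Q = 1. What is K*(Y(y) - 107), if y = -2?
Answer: -8175 - 109*sqrt(29) ≈ -8762.0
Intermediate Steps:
B(I) = I**(-2)
Y(L) = L (Y(L) = L/1**2 = 1*L = L)
K = 75 + sqrt(29) (K = sqrt(29) + 75 = 75 + sqrt(29) ≈ 80.385)
K*(Y(y) - 107) = (75 + sqrt(29))*(-2 - 107) = (75 + sqrt(29))*(-109) = -8175 - 109*sqrt(29)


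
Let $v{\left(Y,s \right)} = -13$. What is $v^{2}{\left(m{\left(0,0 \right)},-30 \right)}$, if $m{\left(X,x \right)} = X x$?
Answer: $169$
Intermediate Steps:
$v^{2}{\left(m{\left(0,0 \right)},-30 \right)} = \left(-13\right)^{2} = 169$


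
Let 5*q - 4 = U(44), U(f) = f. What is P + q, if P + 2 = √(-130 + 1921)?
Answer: 38/5 + 3*√199 ≈ 49.920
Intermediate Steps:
P = -2 + 3*√199 (P = -2 + √(-130 + 1921) = -2 + √1791 = -2 + 3*√199 ≈ 40.320)
q = 48/5 (q = ⅘ + (⅕)*44 = ⅘ + 44/5 = 48/5 ≈ 9.6000)
P + q = (-2 + 3*√199) + 48/5 = 38/5 + 3*√199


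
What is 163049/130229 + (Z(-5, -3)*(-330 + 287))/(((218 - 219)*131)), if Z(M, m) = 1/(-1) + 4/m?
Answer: 24879328/51179997 ≈ 0.48611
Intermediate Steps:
Z(M, m) = -1 + 4/m (Z(M, m) = 1*(-1) + 4/m = -1 + 4/m)
163049/130229 + (Z(-5, -3)*(-330 + 287))/(((218 - 219)*131)) = 163049/130229 + (((4 - 1*(-3))/(-3))*(-330 + 287))/(((218 - 219)*131)) = 163049*(1/130229) + (-(4 + 3)/3*(-43))/((-1*131)) = 163049/130229 + (-⅓*7*(-43))/(-131) = 163049/130229 - 7/3*(-43)*(-1/131) = 163049/130229 + (301/3)*(-1/131) = 163049/130229 - 301/393 = 24879328/51179997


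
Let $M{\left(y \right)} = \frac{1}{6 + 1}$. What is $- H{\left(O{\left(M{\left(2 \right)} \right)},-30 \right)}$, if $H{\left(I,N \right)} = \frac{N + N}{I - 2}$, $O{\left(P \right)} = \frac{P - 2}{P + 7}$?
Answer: $- \frac{3000}{113} \approx -26.549$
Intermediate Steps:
$M{\left(y \right)} = \frac{1}{7}$
$O{\left(P \right)} = \frac{-2 + P}{7 + P}$
$H{\left(I,N \right)} = \frac{2 N}{-2 + I}$
$- H{\left(O{\left(M{\left(2 \right)} \right)},-30 \right)} = - \frac{2 \left(-30\right)}{-2 + \frac{-2 + \frac{1}{7}}{7 + \frac{1}{7}}} = - \frac{2 \left(-30\right)}{-2 + \frac{1}{\frac{50}{7}} \left(- \frac{13}{7}\right)} = - \frac{2 \left(-30\right)}{-2 + \frac{7}{50} \left(- \frac{13}{7}\right)} = - \frac{2 \left(-30\right)}{-2 - \frac{13}{50}} = - \frac{2 \left(-30\right)}{- \frac{113}{50}} = - \frac{2 \left(-30\right) \left(-50\right)}{113} = \left(-1\right) \frac{3000}{113} = - \frac{3000}{113}$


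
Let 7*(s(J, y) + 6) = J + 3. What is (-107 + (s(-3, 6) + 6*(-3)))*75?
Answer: -9825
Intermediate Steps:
s(J, y) = -39/7 + J/7 (s(J, y) = -6 + (J + 3)/7 = -6 + (3 + J)/7 = -6 + (3/7 + J/7) = -39/7 + J/7)
(-107 + (s(-3, 6) + 6*(-3)))*75 = (-107 + ((-39/7 + (1/7)*(-3)) + 6*(-3)))*75 = (-107 + ((-39/7 - 3/7) - 18))*75 = (-107 + (-6 - 18))*75 = (-107 - 24)*75 = -131*75 = -9825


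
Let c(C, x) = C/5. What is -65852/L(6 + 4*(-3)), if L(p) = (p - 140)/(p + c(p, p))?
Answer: -1185336/365 ≈ -3247.5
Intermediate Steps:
c(C, x) = C/5 (c(C, x) = C*(⅕) = C/5)
L(p) = 5*(-140 + p)/(6*p) (L(p) = (p - 140)/(p + p/5) = (-140 + p)/((6*p/5)) = (-140 + p)*(5/(6*p)) = 5*(-140 + p)/(6*p))
-65852/L(6 + 4*(-3)) = -65852*6*(6 + 4*(-3))/(5*(-140 + (6 + 4*(-3)))) = -65852*6*(6 - 12)/(5*(-140 + (6 - 12))) = -65852*(-36/(5*(-140 - 6))) = -65852/((⅚)*(-⅙)*(-146)) = -65852/365/18 = -65852*18/365 = -1185336/365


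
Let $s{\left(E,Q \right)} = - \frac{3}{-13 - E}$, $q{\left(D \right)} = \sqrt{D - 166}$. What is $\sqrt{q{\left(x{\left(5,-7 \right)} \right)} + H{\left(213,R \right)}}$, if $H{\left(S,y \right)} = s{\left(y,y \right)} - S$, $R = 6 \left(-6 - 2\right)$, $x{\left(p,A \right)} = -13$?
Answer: $\frac{\sqrt{-261030 + 1225 i \sqrt{179}}}{35} \approx 0.45804 + 14.605 i$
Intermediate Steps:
$q{\left(D \right)} = \sqrt{-166 + D}$
$R = -48$ ($R = 6 \left(-8\right) = -48$)
$H{\left(S,y \right)} = - S + \frac{3}{13 + y}$ ($H{\left(S,y \right)} = \frac{3}{13 + y} - S = - S + \frac{3}{13 + y}$)
$\sqrt{q{\left(x{\left(5,-7 \right)} \right)} + H{\left(213,R \right)}} = \sqrt{\sqrt{-166 - 13} + \frac{3 - 213 \left(13 - 48\right)}{13 - 48}} = \sqrt{\sqrt{-179} + \frac{3 - 213 \left(-35\right)}{-35}} = \sqrt{i \sqrt{179} - \frac{3 + 7455}{35}} = \sqrt{i \sqrt{179} - \frac{7458}{35}} = \sqrt{- \frac{7458}{35} + i \sqrt{179}}$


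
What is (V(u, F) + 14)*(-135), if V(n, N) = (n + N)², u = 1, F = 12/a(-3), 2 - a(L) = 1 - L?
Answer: -5265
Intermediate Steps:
a(L) = 1 + L (a(L) = 2 - (1 - L) = 2 + (-1 + L) = 1 + L)
F = -6 (F = 12/(1 - 3) = 12/(-2) = 12*(-½) = -6)
V(n, N) = (N + n)²
(V(u, F) + 14)*(-135) = ((-6 + 1)² + 14)*(-135) = ((-5)² + 14)*(-135) = (25 + 14)*(-135) = 39*(-135) = -5265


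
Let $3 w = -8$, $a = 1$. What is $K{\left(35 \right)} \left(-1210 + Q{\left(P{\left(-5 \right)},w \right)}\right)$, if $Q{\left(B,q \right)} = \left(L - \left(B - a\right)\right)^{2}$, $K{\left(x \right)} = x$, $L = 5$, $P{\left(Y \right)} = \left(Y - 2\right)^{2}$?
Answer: $22365$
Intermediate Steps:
$w = - \frac{8}{3}$ ($w = \frac{1}{3} \left(-8\right) = - \frac{8}{3} \approx -2.6667$)
$P{\left(Y \right)} = \left(-2 + Y\right)^{2}$
$Q{\left(B,q \right)} = \left(6 - B\right)^{2}$ ($Q{\left(B,q \right)} = \left(5 - \left(-1 + B\right)\right)^{2} = \left(6 - B\right)^{2}$)
$K{\left(35 \right)} \left(-1210 + Q{\left(P{\left(-5 \right)},w \right)}\right) = 35 \left(-1210 + \left(6 - \left(-2 - 5\right)^{2}\right)^{2}\right) = 35 \left(-1210 + \left(6 - \left(-7\right)^{2}\right)^{2}\right) = 35 \left(-1210 + \left(6 - 49\right)^{2}\right) = 35 \left(-1210 + \left(-43\right)^{2}\right) = 35 \left(-1210 + 1849\right) = 35 \cdot 639 = 22365$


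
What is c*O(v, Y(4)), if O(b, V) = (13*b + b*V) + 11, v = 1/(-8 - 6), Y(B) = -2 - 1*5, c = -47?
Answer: -3478/7 ≈ -496.86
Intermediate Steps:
Y(B) = -7 (Y(B) = -2 - 5 = -7)
v = -1/14 (v = 1/(-14) = -1/14 ≈ -0.071429)
O(b, V) = 11 + 13*b + V*b (O(b, V) = (13*b + V*b) + 11 = 11 + 13*b + V*b)
c*O(v, Y(4)) = -47*(11 + 13*(-1/14) - 7*(-1/14)) = -47*(11 - 13/14 + ½) = -47*74/7 = -3478/7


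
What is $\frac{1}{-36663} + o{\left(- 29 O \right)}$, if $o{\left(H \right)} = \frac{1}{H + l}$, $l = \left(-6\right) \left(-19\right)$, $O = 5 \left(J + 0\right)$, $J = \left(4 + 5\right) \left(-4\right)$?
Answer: $\frac{3481}{21728938} \approx 0.0001602$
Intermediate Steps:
$J = -36$ ($J = 9 \left(-4\right) = -36$)
$O = -180$ ($O = 5 \left(-36 + 0\right) = 5 \left(-36\right) = -180$)
$l = 114$
$o{\left(H \right)} = \frac{1}{114 + H}$ ($o{\left(H \right)} = \frac{1}{H + 114} = \frac{1}{114 + H}$)
$\frac{1}{-36663} + o{\left(- 29 O \right)} = \frac{1}{-36663} + \frac{1}{114 - -5220} = - \frac{1}{36663} + \frac{1}{114 + 5220} = - \frac{1}{36663} + \frac{1}{5334} = \frac{3481}{21728938}$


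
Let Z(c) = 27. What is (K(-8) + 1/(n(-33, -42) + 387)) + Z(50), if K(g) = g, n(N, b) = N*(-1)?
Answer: 7981/420 ≈ 19.002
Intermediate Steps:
n(N, b) = -N
(K(-8) + 1/(n(-33, -42) + 387)) + Z(50) = (-8 + 1/(-1*(-33) + 387)) + 27 = (-8 + 1/(33 + 387)) + 27 = (-8 + 1/420) + 27 = -3359/420 + 27 = 7981/420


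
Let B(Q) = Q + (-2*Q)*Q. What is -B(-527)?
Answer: 555985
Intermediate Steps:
B(Q) = Q - 2*Q²
-B(-527) = -(-527)*(1 - 2*(-527)) = -(-527)*(1 + 1054) = -(-527)*1055 = -1*(-555985) = 555985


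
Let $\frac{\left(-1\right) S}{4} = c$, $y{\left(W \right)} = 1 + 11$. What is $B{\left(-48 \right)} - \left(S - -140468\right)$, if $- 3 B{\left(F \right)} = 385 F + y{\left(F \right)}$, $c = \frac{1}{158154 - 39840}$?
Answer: $- \frac{7945494982}{59157} \approx -1.3431 \cdot 10^{5}$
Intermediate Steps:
$y{\left(W \right)} = 12$
$c = \frac{1}{118314} \approx 8.4521 \cdot 10^{-6}$
$B{\left(F \right)} = -4 - \frac{385 F}{3}$ ($B{\left(F \right)} = - \frac{385 F + 12}{3} = - \frac{12 + 385 F}{3} = -4 - \frac{385 F}{3}$)
$S = - \frac{2}{59157}$ ($S = \left(-4\right) \frac{1}{118314} = - \frac{2}{59157} \approx -3.3808 \cdot 10^{-5}$)
$B{\left(-48 \right)} - \left(S - -140468\right) = \left(-4 - -6160\right) - \left(- \frac{2}{59157} - -140468\right) = \left(-4 + 6160\right) - \left(- \frac{2}{59157} + 140468\right) = 6156 - \frac{8309665474}{59157} = - \frac{7945494982}{59157}$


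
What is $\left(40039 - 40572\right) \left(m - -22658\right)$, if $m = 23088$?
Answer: $-24382618$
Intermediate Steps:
$\left(40039 - 40572\right) \left(m - -22658\right) = \left(40039 - 40572\right) \left(23088 - -22658\right) = - 533 \left(23088 + 22658\right) = \left(-533\right) 45746 = -24382618$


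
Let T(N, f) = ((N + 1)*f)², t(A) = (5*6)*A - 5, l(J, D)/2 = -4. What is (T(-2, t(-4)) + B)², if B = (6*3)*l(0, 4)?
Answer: 239661361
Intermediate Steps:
l(J, D) = -8 (l(J, D) = 2*(-4) = -8)
t(A) = -5 + 30*A (t(A) = 30*A - 5 = -5 + 30*A)
B = -144 (B = (6*3)*(-8) = 18*(-8) = -144)
T(N, f) = f²*(1 + N)² (T(N, f) = ((1 + N)*f)² = (f*(1 + N))² = f²*(1 + N)²)
(T(-2, t(-4)) + B)² = ((-5 + 30*(-4))²*(1 - 2)² - 144)² = ((-5 - 120)²*(-1)² - 144)² = ((-125)²*1 - 144)² = (15625*1 - 144)² = (15625 - 144)² = 15481² = 239661361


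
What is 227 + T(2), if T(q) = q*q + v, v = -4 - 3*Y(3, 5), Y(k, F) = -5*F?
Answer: 302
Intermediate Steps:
v = 71 (v = -4 - (-15)*5 = -4 - 3*(-25) = -4 + 75 = 71)
T(q) = 71 + q² (T(q) = q*q + 71 = q² + 71 = 71 + q²)
227 + T(2) = 227 + (71 + 2²) = 227 + (71 + 4) = 227 + 75 = 302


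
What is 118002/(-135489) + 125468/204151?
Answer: -2363564150/9220071613 ≈ -0.25635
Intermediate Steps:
118002/(-135489) + 125468/204151 = 118002*(-1/135489) + 125468*(1/204151) = -39334/45163 + 125468/204151 = -2363564150/9220071613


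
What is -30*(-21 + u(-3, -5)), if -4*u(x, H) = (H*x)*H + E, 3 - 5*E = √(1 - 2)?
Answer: 72 - 3*I/2 ≈ 72.0 - 1.5*I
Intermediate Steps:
E = ⅗ - I/5 (E = ⅗ - √(1 - 2)/5 = ⅗ - I/5 ≈ 0.6 - 0.2*I)
u(x, H) = -3/20 + I/20 - x*H²/4 (u(x, H) = -((H*x)*H + (⅗ - I/5))/4 = -(x*H² + (⅗ - I/5))/4 = -(⅗ - I/5 + x*H²)/4 = -3/20 + I/20 - x*H²/4)
-30*(-21 + u(-3, -5)) = -30*(-21 + (-3/20 + I/20 - ¼*(-3)*(-5)²)) = -30*(-21 + (-3/20 + I/20 - ¼*(-3)*25)) = -30*(-21 + (-3/20 + I/20 + 75/4)) = -30*(-21 + (93/5 + I/20)) = -30*(-12/5 + I/20) = 72 - 3*I/2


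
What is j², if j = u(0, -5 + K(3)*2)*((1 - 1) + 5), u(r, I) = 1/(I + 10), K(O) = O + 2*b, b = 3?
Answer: 25/529 ≈ 0.047259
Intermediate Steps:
K(O) = 6 + O (K(O) = O + 2*3 = O + 6 = 6 + O)
u(r, I) = 1/(10 + I)
j = 5/23 (j = ((1 - 1) + 5)/(10 + (-5 + (6 + 3)*2)) = (0 + 5)/(10 + (-5 + 9*2)) = 5/(10 + (-5 + 18)) = 5/(10 + 13) = 5/23 ≈ 0.21739)
j² = (5/23)² = 25/529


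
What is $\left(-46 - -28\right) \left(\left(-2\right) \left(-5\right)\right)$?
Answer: $-180$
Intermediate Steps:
$\left(-46 - -28\right) \left(\left(-2\right) \left(-5\right)\right) = \left(-46 + 28\right) 10 = \left(-18\right) 10 = -180$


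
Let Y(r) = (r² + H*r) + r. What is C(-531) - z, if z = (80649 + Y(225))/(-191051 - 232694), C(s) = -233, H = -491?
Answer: -98711561/423745 ≈ -232.95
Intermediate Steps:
Y(r) = r² - 490*r (Y(r) = (r² - 491*r) + r = r² - 490*r)
z = -21024/423745 (z = (80649 + 225*(-490 + 225))/(-191051 - 232694) = (80649 + 225*(-265))/(-423745) = (80649 - 59625)*(-1/423745) = 21024*(-1/423745) = -21024/423745 ≈ -0.049615)
C(-531) - z = -233 - 1*(-21024/423745) = -233 + 21024/423745 = -98711561/423745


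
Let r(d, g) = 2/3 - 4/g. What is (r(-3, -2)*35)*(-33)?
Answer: -3080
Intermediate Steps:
r(d, g) = ⅔ - 4/g (r(d, g) = 2*(⅓) - 4/g = ⅔ - 4/g)
(r(-3, -2)*35)*(-33) = ((⅔ - 4/(-2))*35)*(-33) = ((⅔ - 4*(-½))*35)*(-33) = ((⅔ + 2)*35)*(-33) = ((8/3)*35)*(-33) = (280/3)*(-33) = -3080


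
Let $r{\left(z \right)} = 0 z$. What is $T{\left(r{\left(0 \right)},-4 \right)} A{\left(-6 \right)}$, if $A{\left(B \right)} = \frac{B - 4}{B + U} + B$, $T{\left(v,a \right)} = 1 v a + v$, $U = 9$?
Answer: $0$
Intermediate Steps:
$r{\left(z \right)} = 0$
$T{\left(v,a \right)} = v + a v$ ($T{\left(v,a \right)} = v a + v = a v + v = v + a v$)
$A{\left(B \right)} = B + \frac{-4 + B}{9 + B}$ ($A{\left(B \right)} = \frac{B - 4}{B + 9} + B = \frac{-4 + B}{9 + B} + B = B + \frac{-4 + B}{9 + B}$)
$T{\left(r{\left(0 \right)},-4 \right)} A{\left(-6 \right)} = 0 \left(1 - 4\right) \frac{-4 + \left(-6\right)^{2} + 10 \left(-6\right)}{9 - 6} = 0 \left(-3\right) \frac{-4 + 36 - 60}{3} = 0 \cdot \frac{1}{3} \left(-28\right) = 0 \left(- \frac{28}{3}\right) = 0$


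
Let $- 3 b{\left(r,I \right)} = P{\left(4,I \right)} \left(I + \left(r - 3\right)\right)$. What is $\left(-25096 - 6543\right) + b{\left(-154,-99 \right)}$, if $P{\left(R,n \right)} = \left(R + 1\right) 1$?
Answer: $- \frac{93637}{3} \approx -31212.0$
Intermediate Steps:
$P{\left(R,n \right)} = 1 + R$ ($P{\left(R,n \right)} = \left(1 + R\right) 1 = 1 + R$)
$b{\left(r,I \right)} = 5 - \frac{5 I}{3} - \frac{5 r}{3}$ ($b{\left(r,I \right)} = - \frac{\left(1 + 4\right) \left(I + \left(r - 3\right)\right)}{3} = - \frac{5 \left(I + \left(r - 3\right)\right)}{3} = - \frac{5 \left(I + \left(-3 + r\right)\right)}{3} = - \frac{5 \left(-3 + I + r\right)}{3} = - \frac{-15 + 5 I + 5 r}{3} = 5 - \frac{5 I}{3} - \frac{5 r}{3}$)
$\left(-25096 - 6543\right) + b{\left(-154,-99 \right)} = \left(-25096 - 6543\right) - - \frac{1280}{3} = -31639 + \left(5 + 165 + \frac{770}{3}\right) = -31639 + \frac{1280}{3} = - \frac{93637}{3}$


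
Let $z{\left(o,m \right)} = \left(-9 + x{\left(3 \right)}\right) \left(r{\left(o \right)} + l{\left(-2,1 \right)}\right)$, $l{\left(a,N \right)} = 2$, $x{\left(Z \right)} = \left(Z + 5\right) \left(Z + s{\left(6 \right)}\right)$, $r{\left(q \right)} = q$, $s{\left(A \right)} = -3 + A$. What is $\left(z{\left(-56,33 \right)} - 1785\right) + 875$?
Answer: $-3016$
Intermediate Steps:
$x{\left(Z \right)} = \left(3 + Z\right) \left(5 + Z\right)$ ($x{\left(Z \right)} = \left(Z + 5\right) \left(Z + \left(-3 + 6\right)\right) = \left(5 + Z\right) \left(Z + 3\right) = \left(5 + Z\right) \left(3 + Z\right) = \left(3 + Z\right) \left(5 + Z\right)$)
$z{\left(o,m \right)} = 78 + 39 o$ ($z{\left(o,m \right)} = \left(-9 + \left(15 + 3^{2} + 8 \cdot 3\right)\right) \left(o + 2\right) = \left(-9 + \left(15 + 9 + 24\right)\right) \left(2 + o\right) = \left(-9 + 48\right) \left(2 + o\right) = 39 \left(2 + o\right) = 78 + 39 o$)
$\left(z{\left(-56,33 \right)} - 1785\right) + 875 = \left(\left(78 + 39 \left(-56\right)\right) - 1785\right) + 875 = \left(\left(78 - 2184\right) - 1785\right) + 875 = \left(-2106 - 1785\right) + 875 = -3891 + 875 = -3016$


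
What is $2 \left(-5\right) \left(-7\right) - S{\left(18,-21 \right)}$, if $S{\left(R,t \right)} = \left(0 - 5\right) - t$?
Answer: $54$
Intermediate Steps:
$S{\left(R,t \right)} = -5 - t$
$2 \left(-5\right) \left(-7\right) - S{\left(18,-21 \right)} = 2 \left(-5\right) \left(-7\right) - \left(-5 - -21\right) = \left(-10\right) \left(-7\right) - \left(-5 + 21\right) = 70 - 16 = 54$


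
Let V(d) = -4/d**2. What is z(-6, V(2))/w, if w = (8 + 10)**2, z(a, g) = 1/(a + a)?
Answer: -1/3888 ≈ -0.00025720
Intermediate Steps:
V(d) = -4/d**2
z(a, g) = 1/(2*a)
w = 324 (w = 18**2 = 324)
z(-6, V(2))/w = ((1/2)/(-6))/324 = ((1/2)*(-1/6))*(1/324) = -1/12*1/324 = -1/3888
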